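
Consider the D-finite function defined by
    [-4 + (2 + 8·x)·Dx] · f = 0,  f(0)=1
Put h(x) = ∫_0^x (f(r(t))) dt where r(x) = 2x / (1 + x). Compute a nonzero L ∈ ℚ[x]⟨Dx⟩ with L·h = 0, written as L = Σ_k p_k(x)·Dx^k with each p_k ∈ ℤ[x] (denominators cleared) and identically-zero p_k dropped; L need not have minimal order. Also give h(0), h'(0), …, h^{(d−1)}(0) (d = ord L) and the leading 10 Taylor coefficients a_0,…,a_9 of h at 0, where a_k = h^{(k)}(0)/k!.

f: a_k = 1, 2, -2, 4, -10, 28, -84, 264, -858, 2860, …
h₀=f(r): pull back L_f along r ⇒ L₀.
∫: right-multiply L₀ by Dx.
L = -4·Dx + (1 + 10·x + 9·x^2)·Dx^2  (order 2).
h: a_k = 0, 1, 2, -4, 13, -284/5, 294, -11820/7, 20805/2, -67420, …
ICs: h(0) = 0, h′(0) = 1.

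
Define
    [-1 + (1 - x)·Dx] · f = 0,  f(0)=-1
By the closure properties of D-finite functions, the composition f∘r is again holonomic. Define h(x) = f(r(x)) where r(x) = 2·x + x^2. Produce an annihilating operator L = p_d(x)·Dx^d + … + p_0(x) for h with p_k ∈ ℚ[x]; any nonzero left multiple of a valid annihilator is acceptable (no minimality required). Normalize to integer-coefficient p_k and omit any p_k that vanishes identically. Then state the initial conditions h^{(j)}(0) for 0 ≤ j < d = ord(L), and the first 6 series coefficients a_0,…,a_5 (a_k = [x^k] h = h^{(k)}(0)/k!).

f: a_k = -1, -1, -1, -1, -1, -1, …
h₀=f(r): pull back L_f along r ⇒ L₀.
L = (2 + 2·x) + (-1 + 2·x + x^2)·Dx  (order 1).
h: a_k = -1, -2, -5, -12, -29, -70, …
ICs: h(0) = -1.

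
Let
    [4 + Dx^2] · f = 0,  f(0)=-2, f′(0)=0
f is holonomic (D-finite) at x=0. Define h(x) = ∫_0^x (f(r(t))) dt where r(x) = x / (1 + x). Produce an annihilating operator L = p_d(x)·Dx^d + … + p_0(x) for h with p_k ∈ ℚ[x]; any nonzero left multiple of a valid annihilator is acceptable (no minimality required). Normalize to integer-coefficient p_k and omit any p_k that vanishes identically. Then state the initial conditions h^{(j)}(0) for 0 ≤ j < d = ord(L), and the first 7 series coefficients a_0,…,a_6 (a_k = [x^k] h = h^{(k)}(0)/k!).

L = 4·Dx + (2 + 6·x + 6·x^2 + 2·x^3)·Dx^2 + (1 + 4·x + 6·x^2 + 4·x^3 + x^4)·Dx^3  (order 3).
h: a_k = 0, -2, 0, 4/3, -2, 32/15, -16/9, …
ICs: h(0) = 0, h′(0) = -2, h′′(0) = 0.

f: a_k = -2, 0, 4, 0, -4/3, 0, 8/45, …
L₀ from L_f via x↦r, Dx↦r'^{-1}Dx.
h=∫h₀ ⇒ L = L₀·Dx.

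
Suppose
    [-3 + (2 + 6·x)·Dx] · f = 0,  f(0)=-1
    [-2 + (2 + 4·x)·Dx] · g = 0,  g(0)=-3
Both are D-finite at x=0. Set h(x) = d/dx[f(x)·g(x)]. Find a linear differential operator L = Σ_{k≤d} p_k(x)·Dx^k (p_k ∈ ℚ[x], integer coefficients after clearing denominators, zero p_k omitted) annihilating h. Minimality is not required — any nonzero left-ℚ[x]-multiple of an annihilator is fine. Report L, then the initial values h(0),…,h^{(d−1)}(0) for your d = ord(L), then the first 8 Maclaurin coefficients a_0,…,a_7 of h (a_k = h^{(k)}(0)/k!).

f: a_k = -1, -3/2, 9/8, -27/16, 405/128, -1701/256, 15309/1024, -72171/2048, …
g: a_k = -3, -3, 3/2, -3/2, 15/8, -21/8, 63/16, -99/16, …
f·g: L₀ = L_f ⊗_s L_g, ord ≤ 1·1.
h=h₀': d/dx-closure on L₀ ⇒ L.
L = -1 + (-10 - 74·x - 180·x^2 - 144·x^3)·Dx  (order 1).
h: a_k = 15/2, -3/4, 45/16, -303/32, 7725/256, -47709/512, 578025/2048, -3459015/4096, …
ICs: h(0) = 15/2.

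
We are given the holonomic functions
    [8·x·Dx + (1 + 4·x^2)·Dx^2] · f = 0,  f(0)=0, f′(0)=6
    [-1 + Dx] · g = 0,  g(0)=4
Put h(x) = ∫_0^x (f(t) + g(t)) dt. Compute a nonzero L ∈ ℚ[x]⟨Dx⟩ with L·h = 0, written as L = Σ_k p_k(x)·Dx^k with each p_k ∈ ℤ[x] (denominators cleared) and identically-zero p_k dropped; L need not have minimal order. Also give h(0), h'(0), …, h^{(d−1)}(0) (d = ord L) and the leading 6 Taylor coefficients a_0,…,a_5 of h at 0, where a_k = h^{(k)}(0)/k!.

L = (8 - 8·x - 96·x^2 - 32·x^3)·Dx^2 + (-9 + 88·x^2 - 16·x^4)·Dx^3 + (1 + 8·x + 8·x^2 + 32·x^3 + 16·x^4)·Dx^4  (order 4).
h: a_k = 0, 4, 5, 2/3, -11/6, 1/30, …
ICs: h(0) = 0, h′(0) = 4, h′′(0) = 10, h′′′(0) = 4.

f: a_k = 0, 6, 0, -8, 0, 96/5, …
g: a_k = 4, 4, 2, 2/3, 1/6, 1/30, …
Weyl lclm of L_f,L_g ⇒ L₀ (ord ≤ 3).
h=∫h₀ ⇒ L = L₀·Dx.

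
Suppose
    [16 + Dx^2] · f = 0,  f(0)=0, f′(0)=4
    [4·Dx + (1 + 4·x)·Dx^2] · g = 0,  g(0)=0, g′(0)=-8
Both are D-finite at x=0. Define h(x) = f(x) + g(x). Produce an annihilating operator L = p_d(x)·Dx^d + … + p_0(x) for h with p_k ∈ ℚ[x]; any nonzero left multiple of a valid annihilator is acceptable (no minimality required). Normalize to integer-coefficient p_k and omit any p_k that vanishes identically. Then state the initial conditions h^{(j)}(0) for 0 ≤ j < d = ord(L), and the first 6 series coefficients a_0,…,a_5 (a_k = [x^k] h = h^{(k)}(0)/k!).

L = (448 + 512·x + 1024·x^2)·Dx + (48 + 320·x + 768·x^2 + 1024·x^3)·Dx^2 + (28 + 32·x + 64·x^2)·Dx^3 + (3 + 20·x + 48·x^2 + 64·x^3)·Dx^4  (order 4).
h: a_k = 0, -4, 16, -160/3, 128, -6016/15, …
ICs: h(0) = 0, h′(0) = -4, h′′(0) = 32, h′′′(0) = -320.

f: a_k = 0, 4, 0, -32/3, 0, 128/15, …
g: a_k = 0, -8, 16, -128/3, 128, -2048/5, …
h₀=f+g: left-lcm gives L₀, ord ≤ 4.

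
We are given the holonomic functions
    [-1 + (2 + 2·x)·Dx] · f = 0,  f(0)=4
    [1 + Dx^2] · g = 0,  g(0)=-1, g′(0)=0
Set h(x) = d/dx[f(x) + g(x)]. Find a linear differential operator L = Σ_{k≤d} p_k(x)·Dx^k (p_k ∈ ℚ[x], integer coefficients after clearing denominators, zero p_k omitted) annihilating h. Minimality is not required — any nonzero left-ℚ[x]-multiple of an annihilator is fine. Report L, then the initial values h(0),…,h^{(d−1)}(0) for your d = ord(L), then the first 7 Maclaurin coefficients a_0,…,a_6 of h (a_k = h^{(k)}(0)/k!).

f: a_k = 4, 2, -1/2, 1/4, -5/32, 7/64, -21/256, …
g: a_k = -1, 0, 1/2, 0, -1/24, 0, 1/720, …
Sum ⇒ L₀ = lclm(L_f,L_g) in ℚ(x)⟨Dx⟩.
h₀' ⇒ L via d/dx closure of L₀.
L = (-19 - 8·x - 4·x^2) + (-14 - 30·x - 24·x^2 - 8·x^3)·Dx + (-19 - 8·x - 4·x^2)·Dx^2 + (-14 - 30·x - 24·x^2 - 8·x^3)·Dx^3  (order 3).
h: a_k = 2, 0, 3/4, -19/24, 35/64, -929/1920, 231/512, …
ICs: h(0) = 2, h′(0) = 0, h′′(0) = 3/2.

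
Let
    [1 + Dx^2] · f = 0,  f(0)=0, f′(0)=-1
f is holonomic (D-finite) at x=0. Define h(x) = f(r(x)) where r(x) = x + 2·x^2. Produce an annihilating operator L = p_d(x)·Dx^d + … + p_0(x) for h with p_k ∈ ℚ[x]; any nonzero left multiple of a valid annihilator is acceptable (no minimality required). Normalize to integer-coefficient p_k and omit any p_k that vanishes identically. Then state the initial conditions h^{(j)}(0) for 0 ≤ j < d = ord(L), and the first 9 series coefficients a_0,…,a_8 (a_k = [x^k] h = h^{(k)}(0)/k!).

f: a_k = 0, -1, 0, 1/6, 0, -1/120, 0, 1/5040, 0, …
Substitute x→r, Dx→(1/r')Dx; clear ⇒ L₀.
L = (1 + 12·x + 48·x^2 + 64·x^3) - 4·Dx + (1 + 4·x)·Dx^2  (order 2).
h: a_k = 0, -1, -2, 1/6, 1, 239/120, 5/4, -1679/5040, -239/360, …
ICs: h(0) = 0, h′(0) = -1.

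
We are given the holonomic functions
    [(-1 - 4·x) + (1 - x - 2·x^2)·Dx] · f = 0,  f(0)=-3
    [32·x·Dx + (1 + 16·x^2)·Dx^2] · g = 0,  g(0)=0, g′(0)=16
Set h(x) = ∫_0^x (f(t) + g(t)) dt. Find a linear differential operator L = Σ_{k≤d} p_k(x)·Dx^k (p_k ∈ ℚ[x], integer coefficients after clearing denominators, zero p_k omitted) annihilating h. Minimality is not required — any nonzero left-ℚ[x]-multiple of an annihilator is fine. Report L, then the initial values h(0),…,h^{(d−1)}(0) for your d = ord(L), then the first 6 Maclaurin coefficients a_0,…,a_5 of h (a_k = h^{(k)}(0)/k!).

L = (-96 + 384·x + 6912·x^2 + 15360·x^3 + 40704·x^4 + 12288·x^6)·Dx^2 + (31 + 104·x - 392·x^2 + 736·x^3 + 14912·x^4 + 27904·x^5 + 3072·x^6 + 12288·x^7)·Dx^3 + (-3 - 19·x - 128·x^2 - 152·x^3 - 1128·x^4 + 2496·x^5 + 2560·x^6 + 1024·x^7 + 2048·x^8)·Dx^4  (order 4).
h: a_k = 0, -3, 13/2, -3, -301/12, -33/5, …
ICs: h(0) = 0, h′(0) = -3, h′′(0) = 13, h′′′(0) = -18.

f: a_k = -3, -3, -9, -15, -33, -63, …
g: a_k = 0, 16, 0, -256/3, 0, 4096/5, …
Weyl lclm of L_f,L_g ⇒ L₀ (ord ≤ 3).
h=∫₀ˣh₀: take L = L₀·Dx.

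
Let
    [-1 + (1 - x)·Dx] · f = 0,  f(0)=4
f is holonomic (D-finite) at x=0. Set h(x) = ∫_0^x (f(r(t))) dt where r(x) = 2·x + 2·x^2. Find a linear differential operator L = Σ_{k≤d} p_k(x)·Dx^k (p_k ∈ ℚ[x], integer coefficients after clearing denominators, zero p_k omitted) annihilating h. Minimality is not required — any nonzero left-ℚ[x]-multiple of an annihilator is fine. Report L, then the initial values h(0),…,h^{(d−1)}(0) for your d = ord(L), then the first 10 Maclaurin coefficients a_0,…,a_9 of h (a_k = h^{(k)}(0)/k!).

L = (2 + 4·x)·Dx + (-1 + 2·x + 2·x^2)·Dx^2  (order 2).
h: a_k = 0, 4, 4, 8, 16, 176/5, 80, 1312/7, 448, 1088, …
ICs: h(0) = 0, h′(0) = 4.

f: a_k = 4, 4, 4, 4, 4, 4, 4, 4, 4, 4, …
f∘r: x↦r, Dx↦Dx/r' in L_f ⇒ L₀.
∫: right-multiply L₀ by Dx.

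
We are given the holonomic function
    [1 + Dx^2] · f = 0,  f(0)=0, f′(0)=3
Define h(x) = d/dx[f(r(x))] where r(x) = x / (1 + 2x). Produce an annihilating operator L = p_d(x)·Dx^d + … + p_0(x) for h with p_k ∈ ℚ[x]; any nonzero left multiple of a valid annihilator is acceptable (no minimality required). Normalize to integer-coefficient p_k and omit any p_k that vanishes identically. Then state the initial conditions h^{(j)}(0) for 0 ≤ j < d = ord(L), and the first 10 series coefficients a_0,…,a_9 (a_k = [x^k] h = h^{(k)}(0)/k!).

L = (25 + 96·x + 96·x^2) + (12 + 72·x + 144·x^2 + 96·x^3)·Dx + (1 + 8·x + 24·x^2 + 32·x^3 + 16·x^4)·Dx^2  (order 2).
h: a_k = 3, -12, 69/2, -84, 1441/8, -675/2, 123479/240, -6599/15, -12104063/13440, 4486271/672, …
ICs: h(0) = 3, h′(0) = -12.

f: a_k = 0, 3, 0, -1/2, 0, 1/40, 0, -1/1680, 0, 1/120960, …
f∘r: x↦r, Dx↦Dx/r' in L_f ⇒ L₀.
h=h₀': d/dx-closure on L₀ ⇒ L.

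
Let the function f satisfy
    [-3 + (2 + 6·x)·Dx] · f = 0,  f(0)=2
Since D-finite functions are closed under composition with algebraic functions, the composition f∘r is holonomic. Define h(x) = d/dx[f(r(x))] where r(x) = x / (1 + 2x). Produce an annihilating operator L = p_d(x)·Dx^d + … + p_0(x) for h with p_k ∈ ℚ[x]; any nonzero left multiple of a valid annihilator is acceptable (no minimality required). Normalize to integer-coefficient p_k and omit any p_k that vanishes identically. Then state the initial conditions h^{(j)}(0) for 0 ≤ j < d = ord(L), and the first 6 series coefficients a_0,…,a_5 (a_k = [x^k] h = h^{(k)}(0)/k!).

L = (-11 - 40·x) + (-2 - 14·x - 20·x^2)·Dx  (order 1).
h: a_k = 3, -33/2, 585/8, -4965/16, 169545/128, -1477503/256, …
ICs: h(0) = 3.

f: a_k = 2, 3, -9/4, 27/8, -405/64, 1701/128, …
Substitute x→r, Dx→(1/r')Dx; clear ⇒ L₀.
Derive L from L₀ (diff closure).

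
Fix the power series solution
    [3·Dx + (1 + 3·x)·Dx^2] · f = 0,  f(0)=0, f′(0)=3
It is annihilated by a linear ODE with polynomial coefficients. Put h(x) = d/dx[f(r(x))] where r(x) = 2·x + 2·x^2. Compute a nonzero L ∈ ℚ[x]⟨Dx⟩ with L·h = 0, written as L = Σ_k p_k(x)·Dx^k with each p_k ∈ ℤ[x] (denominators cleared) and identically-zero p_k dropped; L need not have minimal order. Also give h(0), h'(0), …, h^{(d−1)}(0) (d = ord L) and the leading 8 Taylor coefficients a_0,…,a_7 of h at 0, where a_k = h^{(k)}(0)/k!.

L = (4 + 12·x + 12·x^2) + (1 + 8·x + 18·x^2 + 12·x^3)·Dx  (order 1).
h: a_k = 6, -24, 108, -504, 2376, -11232, 53136, -251424, …
ICs: h(0) = 6.

f: a_k = 0, 3, -9/2, 9, -81/4, 243/5, -243/2, 2187/7, …
L₀ from L_f via x↦r, Dx↦r'^{-1}Dx.
Derive L from L₀ (diff closure).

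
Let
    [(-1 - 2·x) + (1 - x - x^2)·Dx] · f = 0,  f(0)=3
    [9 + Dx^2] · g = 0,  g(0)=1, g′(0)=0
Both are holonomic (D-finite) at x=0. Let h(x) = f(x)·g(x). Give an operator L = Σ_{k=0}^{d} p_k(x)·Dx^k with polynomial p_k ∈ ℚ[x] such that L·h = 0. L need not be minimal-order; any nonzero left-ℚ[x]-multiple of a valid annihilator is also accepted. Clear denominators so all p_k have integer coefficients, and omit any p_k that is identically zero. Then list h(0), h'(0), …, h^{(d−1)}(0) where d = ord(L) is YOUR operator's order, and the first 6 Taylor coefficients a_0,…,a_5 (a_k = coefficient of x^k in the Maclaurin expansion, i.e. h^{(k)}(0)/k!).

f: a_k = 3, 3, 6, 9, 15, 24, …
g: a_k = 1, 0, -9/2, 0, 27/8, 0, …
Product ⇒ symmetric product L₀, ord ≤ 2.
L = (-7 + 9·x + 9·x^2) + (2 + 4·x)·Dx + (-1 + x + x^2)·Dx^2  (order 2).
h: a_k = 3, 3, -15/2, -9/2, -15/8, -51/8, …
ICs: h(0) = 3, h′(0) = 3.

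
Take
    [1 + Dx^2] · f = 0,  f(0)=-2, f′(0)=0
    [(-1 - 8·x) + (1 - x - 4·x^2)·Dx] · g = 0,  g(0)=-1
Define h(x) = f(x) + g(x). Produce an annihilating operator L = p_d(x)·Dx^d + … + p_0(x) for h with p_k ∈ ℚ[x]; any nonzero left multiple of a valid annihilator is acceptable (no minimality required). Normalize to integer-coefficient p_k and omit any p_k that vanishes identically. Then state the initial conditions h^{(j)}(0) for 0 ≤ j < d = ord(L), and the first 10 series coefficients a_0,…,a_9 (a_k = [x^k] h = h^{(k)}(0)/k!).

L = (-55 - 486·x - 553·x^2 - 1488·x^3 - 80·x^4 - 128·x^5) + (11 + 11·x + 23·x^2 - 169·x^3 - 348·x^4 - 48·x^5 - 64·x^6)·Dx + (-55 - 486·x - 553·x^2 - 1488·x^3 - 80·x^4 - 128·x^5)·Dx^2 + (11 + 11·x + 23·x^2 - 169·x^3 - 348·x^4 - 48·x^5 - 64·x^6)·Dx^3  (order 3).
h: a_k = -3, -1, -4, -9, -349/12, -65, -65159/360, -441, -23486401/20160, -2929, …
ICs: h(0) = -3, h′(0) = -1, h′′(0) = -8.

f: a_k = -2, 0, 1, 0, -1/12, 0, 1/360, 0, -1/20160, 0, …
g: a_k = -1, -1, -5, -9, -29, -65, -181, -441, -1165, -2929, …
h₀=f+g: left-lcm gives L₀, ord ≤ 3.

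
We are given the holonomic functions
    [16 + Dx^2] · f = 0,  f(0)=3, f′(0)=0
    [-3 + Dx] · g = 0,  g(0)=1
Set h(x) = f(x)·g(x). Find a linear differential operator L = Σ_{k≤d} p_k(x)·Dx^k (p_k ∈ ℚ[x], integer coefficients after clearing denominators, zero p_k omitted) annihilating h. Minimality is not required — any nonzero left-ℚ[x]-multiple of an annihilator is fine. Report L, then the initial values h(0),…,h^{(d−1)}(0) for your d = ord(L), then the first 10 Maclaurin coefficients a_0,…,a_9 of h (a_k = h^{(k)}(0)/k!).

L = 25 - 6·Dx + Dx^2  (order 2).
h: a_k = 3, 9, -21/2, -117/2, -527/8, -237/40, 11753/240, 25481/560, 164833/13440, -34151/4480, …
ICs: h(0) = 3, h′(0) = 9.

f: a_k = 3, 0, -24, 0, 32, 0, -256/15, 0, 512/105, 0, …
g: a_k = 1, 3, 9/2, 9/2, 27/8, 81/40, 81/80, 243/560, 729/4480, 243/4480, …
f·g: L₀ = L_f ⊗_s L_g, ord ≤ 2·1.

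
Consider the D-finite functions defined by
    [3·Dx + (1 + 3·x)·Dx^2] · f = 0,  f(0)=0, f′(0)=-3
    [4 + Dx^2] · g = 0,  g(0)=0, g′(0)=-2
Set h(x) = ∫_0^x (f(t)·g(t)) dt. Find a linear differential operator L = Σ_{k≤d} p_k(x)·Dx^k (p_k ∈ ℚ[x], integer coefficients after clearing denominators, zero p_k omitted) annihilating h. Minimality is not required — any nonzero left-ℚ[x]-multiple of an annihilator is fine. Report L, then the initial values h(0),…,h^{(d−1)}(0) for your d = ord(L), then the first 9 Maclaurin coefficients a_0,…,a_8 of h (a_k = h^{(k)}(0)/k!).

L = (-1112 - 1248·x + 7344·x^2 + 27648·x^3 + 20736·x^4)·Dx + (-48 + 2160·x + 10368·x^2 + 10368·x^3)·Dx^2 + (-250 + 240·x + 4968·x^2 + 13824·x^3 + 10368·x^4)·Dx^3 + (-12 + 540·x + 2592·x^2 + 2592·x^3)·Dx^4 + (7 + 138·x + 783·x^2 + 1728·x^3 + 1296·x^4)·Dx^5  (order 5).
h: a_k = 0, 0, 0, 2, -9/4, 14/5, -23/4, 86/7, -543/20, …
ICs: h(0) = 0, h′(0) = 0, h′′(0) = 0, h′′′(0) = 12, h′′′′(0) = -54.

f: a_k = 0, -3, 9/2, -9, 81/4, -243/5, 243/2, -2187/7, 6561/8, …
g: a_k = 0, -2, 0, 4/3, 0, -4/15, 0, 8/315, 0, …
h₀=f·g: eliminate ⇒ L₀, order ≤ 2·2.
h=∫₀ˣh₀: take L = L₀·Dx.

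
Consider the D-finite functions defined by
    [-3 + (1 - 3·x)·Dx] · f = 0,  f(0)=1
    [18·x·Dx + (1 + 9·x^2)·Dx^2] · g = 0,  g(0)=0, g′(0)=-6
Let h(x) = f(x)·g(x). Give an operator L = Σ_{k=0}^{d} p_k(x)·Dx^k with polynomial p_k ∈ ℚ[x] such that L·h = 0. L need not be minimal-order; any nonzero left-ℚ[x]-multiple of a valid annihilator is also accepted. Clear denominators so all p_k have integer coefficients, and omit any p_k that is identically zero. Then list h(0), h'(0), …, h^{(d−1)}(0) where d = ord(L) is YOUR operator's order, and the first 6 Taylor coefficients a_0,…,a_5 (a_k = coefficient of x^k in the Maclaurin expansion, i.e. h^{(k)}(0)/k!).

L = 54·x + (6 - 18·x + 108·x^2)·Dx + (-1 + 3·x - 9·x^2 + 27·x^3)·Dx^2  (order 2).
h: a_k = 0, -6, -18, -36, -108, -2106/5, …
ICs: h(0) = 0, h′(0) = -6.

f: a_k = 1, 3, 9, 27, 81, 243, …
g: a_k = 0, -6, 0, 18, 0, -486/5, …
Product ⇒ symmetric product L₀, ord ≤ 2.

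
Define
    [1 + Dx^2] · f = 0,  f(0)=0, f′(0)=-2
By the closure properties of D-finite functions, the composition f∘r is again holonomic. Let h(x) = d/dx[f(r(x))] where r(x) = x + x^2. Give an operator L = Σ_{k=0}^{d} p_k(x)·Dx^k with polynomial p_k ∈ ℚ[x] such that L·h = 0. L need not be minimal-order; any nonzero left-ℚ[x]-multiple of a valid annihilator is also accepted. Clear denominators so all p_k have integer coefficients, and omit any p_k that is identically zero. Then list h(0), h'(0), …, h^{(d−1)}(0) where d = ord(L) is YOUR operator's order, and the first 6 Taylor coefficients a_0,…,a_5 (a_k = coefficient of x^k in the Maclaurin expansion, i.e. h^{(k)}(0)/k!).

f: a_k = 0, -2, 0, 1/3, 0, -1/60, …
L₀ from L_f via x↦r, Dx↦r'^{-1}Dx.
h=h₀': d/dx-closure on L₀ ⇒ L.
L = (13 + 8·x + 24·x^2 + 32·x^3 + 16·x^4) + (-6 - 12·x)·Dx + (1 + 4·x + 4·x^2)·Dx^2  (order 2).
h: a_k = -2, -4, 1, 4, 59/12, 3/2, …
ICs: h(0) = -2, h′(0) = -4.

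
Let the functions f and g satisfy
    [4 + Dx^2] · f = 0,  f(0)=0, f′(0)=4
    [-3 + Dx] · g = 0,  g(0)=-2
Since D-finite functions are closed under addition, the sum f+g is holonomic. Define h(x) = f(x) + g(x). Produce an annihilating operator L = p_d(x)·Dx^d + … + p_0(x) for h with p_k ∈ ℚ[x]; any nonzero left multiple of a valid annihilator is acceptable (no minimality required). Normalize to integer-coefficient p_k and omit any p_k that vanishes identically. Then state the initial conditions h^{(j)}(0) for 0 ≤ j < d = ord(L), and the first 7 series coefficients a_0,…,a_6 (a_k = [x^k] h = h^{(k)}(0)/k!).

f: a_k = 0, 4, 0, -8/3, 0, 8/15, 0, …
g: a_k = -2, -6, -9, -9, -27/4, -81/20, -81/40, …
Weyl lclm of L_f,L_g ⇒ L₀ (ord ≤ 3).
L = -12 + 4·Dx - 3·Dx^2 + Dx^3  (order 3).
h: a_k = -2, -2, -9, -35/3, -27/4, -211/60, -81/40, …
ICs: h(0) = -2, h′(0) = -2, h′′(0) = -18.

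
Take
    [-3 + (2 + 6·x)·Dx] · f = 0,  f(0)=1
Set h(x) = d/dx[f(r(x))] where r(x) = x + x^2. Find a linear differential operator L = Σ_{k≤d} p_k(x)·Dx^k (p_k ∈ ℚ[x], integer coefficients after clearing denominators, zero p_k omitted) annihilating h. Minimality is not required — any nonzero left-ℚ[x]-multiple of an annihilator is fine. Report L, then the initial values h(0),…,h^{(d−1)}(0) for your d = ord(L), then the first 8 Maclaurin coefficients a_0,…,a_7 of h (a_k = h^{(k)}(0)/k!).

f: a_k = 1, 3/2, -9/8, 27/16, -405/128, 1701/256, -15309/1024, 72171/2048, …
f∘r: x↦r, Dx↦Dx/r' in L_f ⇒ L₀.
h=h₀': d/dx-closure on L₀ ⇒ L.
L = 1 + (-2 - 10·x - 18·x^2 - 12·x^3)·Dx  (order 1).
h: a_k = 3/2, 3/4, -27/16, 99/32, -1215/256, 2997/512, -9639/2048, -6237/4096, …
ICs: h(0) = 3/2.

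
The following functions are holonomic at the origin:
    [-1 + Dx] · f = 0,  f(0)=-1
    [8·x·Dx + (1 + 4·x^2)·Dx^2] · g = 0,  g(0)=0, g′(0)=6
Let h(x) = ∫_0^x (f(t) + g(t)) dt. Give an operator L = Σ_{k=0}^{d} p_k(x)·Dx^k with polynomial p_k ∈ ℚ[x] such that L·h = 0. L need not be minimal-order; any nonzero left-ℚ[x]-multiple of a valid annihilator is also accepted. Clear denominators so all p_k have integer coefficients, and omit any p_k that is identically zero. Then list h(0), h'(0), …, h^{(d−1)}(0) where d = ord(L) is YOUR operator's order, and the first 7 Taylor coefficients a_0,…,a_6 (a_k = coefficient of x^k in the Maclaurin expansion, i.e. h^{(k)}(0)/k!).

L = (8 - 8·x - 96·x^2 - 32·x^3)·Dx^2 + (-9 + 88·x^2 - 16·x^4)·Dx^3 + (1 + 8·x + 8·x^2 + 32·x^3 + 16·x^4)·Dx^4  (order 4).
h: a_k = 0, -1, 5/2, -1/6, -49/24, -1/120, 2303/720, …
ICs: h(0) = 0, h′(0) = -1, h′′(0) = 5, h′′′(0) = -1.

f: a_k = -1, -1, -1/2, -1/6, -1/24, -1/120, -1/720, …
g: a_k = 0, 6, 0, -8, 0, 96/5, 0, …
Weyl lclm of L_f,L_g ⇒ L₀ (ord ≤ 3).
Integrate: L := L₀·Dx.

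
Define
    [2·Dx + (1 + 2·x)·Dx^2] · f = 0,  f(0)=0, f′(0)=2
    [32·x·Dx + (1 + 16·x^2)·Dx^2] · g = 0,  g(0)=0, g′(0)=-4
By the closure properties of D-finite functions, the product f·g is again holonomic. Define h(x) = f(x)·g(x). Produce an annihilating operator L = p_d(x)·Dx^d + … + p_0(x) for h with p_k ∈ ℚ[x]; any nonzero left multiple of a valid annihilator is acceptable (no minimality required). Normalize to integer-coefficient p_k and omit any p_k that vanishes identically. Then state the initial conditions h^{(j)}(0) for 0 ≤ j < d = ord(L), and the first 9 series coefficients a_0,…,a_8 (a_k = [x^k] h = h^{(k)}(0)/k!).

L = (2304 + 8960·x + 114688·x^2 + 552960·x^3 + 983040·x^4 + 851968·x^5 + 1048576·x^7)·Dx + (1032 + 14720·x + 111872·x^2 + 616448·x^3 + 1884160·x^4 + 3047424·x^5 + 2293760·x^6 + 1572864·x^7 + 3670016·x^8)·Dx^2 + (72 + 2512·x + 19968·x^2 + 99072·x^3 + 393216·x^4 + 1019904·x^5 + 1572864·x^6 + 1376256·x^7 + 1572864·x^8 + 2097152·x^9)·Dx^3 + (17 + 132·x + 964·x^2 + 4864·x^3 + 18432·x^4 + 55296·x^5 + 129024·x^6 + 196608·x^7 + 196608·x^8 + 262144·x^9 + 262144·x^10)·Dx^4  (order 4).
h: a_k = 0, 0, -8, 8, 32, -80/3, -17024/45, 5504/15, 20992/5, …
ICs: h(0) = 0, h′(0) = 0, h′′(0) = -16, h′′′(0) = 48.

f: a_k = 0, 2, -2, 8/3, -4, 32/5, -32/3, 128/7, -32, …
g: a_k = 0, -4, 0, 64/3, 0, -1024/5, 0, 16384/7, 0, …
f·g: L₀ = L_f ⊗_s L_g, ord ≤ 2·2.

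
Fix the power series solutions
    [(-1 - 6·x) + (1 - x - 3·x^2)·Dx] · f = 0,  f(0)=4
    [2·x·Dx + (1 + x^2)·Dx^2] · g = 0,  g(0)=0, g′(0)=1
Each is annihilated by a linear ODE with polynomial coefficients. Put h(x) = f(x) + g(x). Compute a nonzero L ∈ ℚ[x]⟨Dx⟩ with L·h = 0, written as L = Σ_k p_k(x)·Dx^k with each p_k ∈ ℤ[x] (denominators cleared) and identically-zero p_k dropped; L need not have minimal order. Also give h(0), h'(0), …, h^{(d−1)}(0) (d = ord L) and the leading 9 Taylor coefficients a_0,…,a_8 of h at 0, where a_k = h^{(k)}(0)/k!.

L = (-8 + 32·x + 300·x^2 + 504·x^3 + 1134·x^4 + 162·x^6)·Dx + (22 + 148·x + 184·x^2 + 576·x^3 + 441·x^4 + 918·x^5 + 27·x^6 + 162·x^7)·Dx^2 + (-4 - 6·x - 18·x^2 + 60·x^3 + 85·x^4 + 75·x^5 + 126·x^6 + 9·x^7 + 27·x^8)·Dx^3  (order 3).
h: a_k = 4, 5, 16, 83/3, 76, 801/5, 388, 6075/7, 2032, …
ICs: h(0) = 4, h′(0) = 5, h′′(0) = 32.

f: a_k = 4, 4, 16, 28, 76, 160, 388, 868, 2032, …
g: a_k = 0, 1, 0, -1/3, 0, 1/5, 0, -1/7, 0, …
L₀ := lclm(L_f,L_g); ord L₀ ≤ 1+2.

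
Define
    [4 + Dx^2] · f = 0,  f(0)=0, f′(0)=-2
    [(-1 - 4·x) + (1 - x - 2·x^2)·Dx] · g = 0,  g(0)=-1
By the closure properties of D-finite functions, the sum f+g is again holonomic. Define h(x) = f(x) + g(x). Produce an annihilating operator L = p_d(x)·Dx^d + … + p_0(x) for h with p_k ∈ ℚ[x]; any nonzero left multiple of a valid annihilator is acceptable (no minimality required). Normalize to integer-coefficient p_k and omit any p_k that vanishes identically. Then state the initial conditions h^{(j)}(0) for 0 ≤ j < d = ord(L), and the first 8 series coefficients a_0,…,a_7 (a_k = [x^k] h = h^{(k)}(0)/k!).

L = (-68 - 304·x - 200·x^2 - 320·x^3 - 160·x^4 - 128·x^5) + (20 - 12·x - 24·x^2 - 8·x^3 - 48·x^4 - 96·x^5 - 64·x^6)·Dx + (-17 - 76·x - 50·x^2 - 80·x^3 - 40·x^4 - 32·x^5)·Dx^2 + (5 - 3·x - 6·x^2 - 2·x^3 - 12·x^4 - 24·x^5 - 16·x^6)·Dx^3  (order 3).
h: a_k = -1, -3, -3, -11/3, -11, -319/15, -43, -26767/315, …
ICs: h(0) = -1, h′(0) = -3, h′′(0) = -6.

f: a_k = 0, -2, 0, 4/3, 0, -4/15, 0, 8/315, …
g: a_k = -1, -1, -3, -5, -11, -21, -43, -85, …
h₀=f+g: left-lcm gives L₀, ord ≤ 3.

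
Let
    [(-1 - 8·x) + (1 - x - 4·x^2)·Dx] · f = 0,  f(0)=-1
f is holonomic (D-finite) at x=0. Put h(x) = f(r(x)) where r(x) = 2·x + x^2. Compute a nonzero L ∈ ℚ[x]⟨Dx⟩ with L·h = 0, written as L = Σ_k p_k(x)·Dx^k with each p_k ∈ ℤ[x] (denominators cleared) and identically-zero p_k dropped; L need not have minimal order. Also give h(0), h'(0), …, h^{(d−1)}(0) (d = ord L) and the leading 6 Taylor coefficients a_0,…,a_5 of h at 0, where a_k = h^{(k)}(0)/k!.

f: a_k = -1, -1, -5, -9, -29, -65, …
Substitute x→r, Dx→(1/r')Dx; clear ⇒ L₀.
L = (2 + 34·x + 48·x^2 + 16·x^3) + (-1 + 2·x + 17·x^2 + 16·x^3 + 4·x^4)·Dx  (order 1).
h: a_k = -1, -2, -21, -92, -577, -3062, …
ICs: h(0) = -1.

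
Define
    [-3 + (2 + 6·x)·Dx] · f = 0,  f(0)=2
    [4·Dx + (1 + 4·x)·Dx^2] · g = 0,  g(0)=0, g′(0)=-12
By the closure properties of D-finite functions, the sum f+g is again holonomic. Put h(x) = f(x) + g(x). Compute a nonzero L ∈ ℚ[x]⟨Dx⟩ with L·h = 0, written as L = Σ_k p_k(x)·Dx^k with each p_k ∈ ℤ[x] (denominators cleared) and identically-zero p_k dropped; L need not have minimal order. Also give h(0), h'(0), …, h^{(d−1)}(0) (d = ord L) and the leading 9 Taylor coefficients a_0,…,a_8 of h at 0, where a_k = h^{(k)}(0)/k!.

L = (84 + 144·x)·Dx + (101 + 552·x + 720·x^2)·Dx^2 + (10 + 94·x + 288·x^2 + 288·x^3)·Dx^3  (order 3).
h: a_k = 2, -9, 87/4, -485/8, 11883/64, -384711/640, 1033267/512, -49826451/7168, 399838515/16384, …
ICs: h(0) = 2, h′(0) = -9, h′′(0) = 87/2.

f: a_k = 2, 3, -9/4, 27/8, -405/64, 1701/128, -15309/512, 72171/1024, -2814669/16384, …
g: a_k = 0, -12, 24, -64, 192, -3072/5, 2048, -49152/7, 24576, …
Weyl lclm of L_f,L_g ⇒ L₀ (ord ≤ 3).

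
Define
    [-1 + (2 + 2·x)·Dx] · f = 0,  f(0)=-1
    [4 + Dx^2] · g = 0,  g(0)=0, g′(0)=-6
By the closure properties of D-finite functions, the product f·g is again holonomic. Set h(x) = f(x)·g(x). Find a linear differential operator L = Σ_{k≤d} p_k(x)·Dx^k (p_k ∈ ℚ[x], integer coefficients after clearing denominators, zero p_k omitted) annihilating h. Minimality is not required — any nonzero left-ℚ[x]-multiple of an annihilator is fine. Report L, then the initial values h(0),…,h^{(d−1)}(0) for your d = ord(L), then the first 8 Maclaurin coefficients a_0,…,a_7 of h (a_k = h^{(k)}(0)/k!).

f: a_k = -1, -1/2, 1/8, -1/16, 5/128, -7/256, 21/1024, -33/2048, …
g: a_k = 0, -6, 0, 4, 0, -4/5, 0, 8/105, …
Product ⇒ symmetric product L₀, ord ≤ 2.
L = (19 + 32·x + 16·x^2) + (-4 - 4·x)·Dx + (4 + 8·x + 4·x^2)·Dx^2  (order 2).
h: a_k = 0, 6, 3, -19/4, -13/8, 341/320, 201/640, -7687/53760, …
ICs: h(0) = 0, h′(0) = 6.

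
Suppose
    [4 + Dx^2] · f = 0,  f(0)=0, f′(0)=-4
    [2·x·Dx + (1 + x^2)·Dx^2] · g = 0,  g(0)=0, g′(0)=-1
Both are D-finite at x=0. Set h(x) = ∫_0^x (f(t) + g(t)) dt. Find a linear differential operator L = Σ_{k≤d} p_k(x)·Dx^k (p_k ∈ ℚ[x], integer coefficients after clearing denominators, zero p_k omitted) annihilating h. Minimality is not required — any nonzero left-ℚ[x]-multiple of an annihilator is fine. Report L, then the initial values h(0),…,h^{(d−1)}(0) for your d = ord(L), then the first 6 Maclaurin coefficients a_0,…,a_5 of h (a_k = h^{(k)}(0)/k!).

f: a_k = 0, -4, 0, 8/3, 0, -8/15, …
g: a_k = 0, -1, 0, 1/3, 0, -1/5, …
f+g: L₀ = lclm(L_f,L_g), ord ≤ 2+2.
∫: right-multiply L₀ by Dx.
L = (-32·x + 80·x^3 + 16·x^5)·Dx^2 + (4 + 32·x^2 + 36·x^4 + 8·x^6)·Dx^3 + (-8·x + 20·x^3 + 4·x^5)·Dx^4 + (1 + 8·x^2 + 9·x^4 + 2·x^6)·Dx^5  (order 5).
h: a_k = 0, 0, -5/2, 0, 3/4, 0, …
ICs: h(0) = 0, h′(0) = 0, h′′(0) = -5, h′′′(0) = 0, h′′′′(0) = 18.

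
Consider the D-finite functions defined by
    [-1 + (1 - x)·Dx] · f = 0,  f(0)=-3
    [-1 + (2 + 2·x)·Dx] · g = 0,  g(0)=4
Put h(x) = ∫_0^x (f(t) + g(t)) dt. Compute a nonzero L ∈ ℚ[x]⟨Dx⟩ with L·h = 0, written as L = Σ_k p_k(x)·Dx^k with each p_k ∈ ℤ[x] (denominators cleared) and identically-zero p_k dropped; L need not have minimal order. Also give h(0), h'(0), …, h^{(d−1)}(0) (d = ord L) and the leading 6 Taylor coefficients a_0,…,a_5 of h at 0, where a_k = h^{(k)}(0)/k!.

f: a_k = -3, -3, -3, -3, -3, -3, …
g: a_k = 4, 2, -1/2, 1/4, -5/32, 7/64, …
f+g: L₀ = lclm(L_f,L_g), ord ≤ 1+1.
h=∫h₀ ⇒ L = L₀·Dx.
L = (-5 - 3·x)·Dx + (9 + 14·x + 9·x^2)·Dx^2 + (-2 - 6·x + 2·x^2 + 6·x^3)·Dx^3  (order 3).
h: a_k = 0, 1, -1/2, -7/6, -11/16, -101/160, …
ICs: h(0) = 0, h′(0) = 1, h′′(0) = -1.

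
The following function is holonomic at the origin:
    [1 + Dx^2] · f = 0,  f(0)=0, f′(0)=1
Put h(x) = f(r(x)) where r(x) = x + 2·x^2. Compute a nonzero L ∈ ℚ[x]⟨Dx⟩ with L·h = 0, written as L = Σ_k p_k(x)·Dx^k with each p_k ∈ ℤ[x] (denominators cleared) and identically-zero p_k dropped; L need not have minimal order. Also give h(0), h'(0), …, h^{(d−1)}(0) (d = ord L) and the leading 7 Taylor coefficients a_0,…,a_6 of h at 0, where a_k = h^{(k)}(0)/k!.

L = (1 + 12·x + 48·x^2 + 64·x^3) - 4·Dx + (1 + 4·x)·Dx^2  (order 2).
h: a_k = 0, 1, 2, -1/6, -1, -239/120, -5/4, …
ICs: h(0) = 0, h′(0) = 1.

f: a_k = 0, 1, 0, -1/6, 0, 1/120, 0, …
L₀ from L_f via x↦r, Dx↦r'^{-1}Dx.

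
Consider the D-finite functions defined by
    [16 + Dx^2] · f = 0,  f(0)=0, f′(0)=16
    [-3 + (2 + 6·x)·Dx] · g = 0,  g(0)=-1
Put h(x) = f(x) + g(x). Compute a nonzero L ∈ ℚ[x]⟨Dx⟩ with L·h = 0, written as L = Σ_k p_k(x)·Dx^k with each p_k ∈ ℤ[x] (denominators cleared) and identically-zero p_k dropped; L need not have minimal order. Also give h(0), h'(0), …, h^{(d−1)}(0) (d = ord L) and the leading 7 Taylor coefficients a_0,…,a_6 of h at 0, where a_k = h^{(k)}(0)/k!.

f: a_k = 0, 16, 0, -128/3, 0, 512/15, 0, …
g: a_k = -1, -3/2, 9/8, -27/16, 405/128, -1701/256, 15309/1024, …
Weyl lclm of L_f,L_g ⇒ L₀ (ord ≤ 3).
L = (-4368 - 18432·x - 27648·x^2) + (1760 + 17568·x + 55296·x^2 + 55296·x^3)·Dx + (-273 - 1152·x - 1728·x^2)·Dx^2 + (110 + 1098·x + 3456·x^2 + 3456·x^3)·Dx^3  (order 3).
h: a_k = -1, 29/2, 9/8, -2129/48, 405/128, 105557/3840, 15309/1024, …
ICs: h(0) = -1, h′(0) = 29/2, h′′(0) = 9/4.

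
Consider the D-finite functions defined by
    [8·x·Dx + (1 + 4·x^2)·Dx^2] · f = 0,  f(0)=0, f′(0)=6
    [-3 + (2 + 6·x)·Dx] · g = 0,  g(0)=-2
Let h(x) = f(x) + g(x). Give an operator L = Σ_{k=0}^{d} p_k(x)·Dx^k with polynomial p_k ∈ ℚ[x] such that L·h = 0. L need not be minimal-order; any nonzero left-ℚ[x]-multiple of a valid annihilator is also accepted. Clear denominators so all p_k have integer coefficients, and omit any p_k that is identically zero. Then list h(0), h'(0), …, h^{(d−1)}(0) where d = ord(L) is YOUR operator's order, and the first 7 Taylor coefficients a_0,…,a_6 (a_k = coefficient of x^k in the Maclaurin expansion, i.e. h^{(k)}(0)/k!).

f: a_k = 0, 6, 0, -8, 0, 96/5, 0, …
g: a_k = -2, -3, 9/4, -27/8, 405/64, -1701/128, 15309/512, …
f+g: L₀ = lclm(L_f,L_g), ord ≤ 2+1.
L = (-48 - 360·x + 576·x^2 + 864·x^3)·Dx + (-59 - 192·x - 120·x^2 + 2304·x^3 + 3024·x^4)·Dx^2 + (-6 + 14·x + 144·x^2 + 272·x^3 + 672·x^4 + 864·x^5)·Dx^3  (order 3).
h: a_k = -2, 3, 9/4, -91/8, 405/64, 3783/640, 15309/512, …
ICs: h(0) = -2, h′(0) = 3, h′′(0) = 9/2.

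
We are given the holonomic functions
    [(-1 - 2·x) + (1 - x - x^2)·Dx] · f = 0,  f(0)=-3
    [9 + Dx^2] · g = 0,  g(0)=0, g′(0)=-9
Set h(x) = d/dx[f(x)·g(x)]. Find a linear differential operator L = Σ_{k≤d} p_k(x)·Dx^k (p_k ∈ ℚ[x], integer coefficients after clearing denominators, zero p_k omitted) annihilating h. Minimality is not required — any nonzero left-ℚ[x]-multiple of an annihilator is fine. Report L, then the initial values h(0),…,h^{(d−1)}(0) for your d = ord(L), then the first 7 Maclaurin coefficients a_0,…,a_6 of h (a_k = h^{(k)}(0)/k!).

f: a_k = -3, -3, -6, -9, -15, -24, -39, …
g: a_k = 0, -9, 0, 27/2, 0, -243/40, 0, …
L₀ := L_f ⊗_s L_g (sym. prod.), ord ≤ 2.
h₀' ⇒ L via d/dx closure of L₀.
L = (3 - 162·x - 81·x^2 + 162·x^3 + 81·x^4) + (-12 - 6·x + 54·x^2 + 36·x^3)·Dx + (7 - 16·x - 7·x^2 + 18·x^3 + 9·x^4)·Dx^2  (order 2).
h: a_k = 27, 54, 81/2, 162, 2889/8, 13527/20, 20277/16, …
ICs: h(0) = 27, h′(0) = 54.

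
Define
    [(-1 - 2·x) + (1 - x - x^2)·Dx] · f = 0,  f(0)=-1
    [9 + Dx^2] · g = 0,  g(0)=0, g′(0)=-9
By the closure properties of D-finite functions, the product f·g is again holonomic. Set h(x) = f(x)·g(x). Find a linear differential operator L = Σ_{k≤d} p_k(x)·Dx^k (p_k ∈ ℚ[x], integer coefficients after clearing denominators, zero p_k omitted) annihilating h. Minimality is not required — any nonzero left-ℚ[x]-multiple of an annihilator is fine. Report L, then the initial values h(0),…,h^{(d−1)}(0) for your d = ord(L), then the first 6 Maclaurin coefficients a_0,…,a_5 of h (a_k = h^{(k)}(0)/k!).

L = (-7 + 9·x + 9·x^2) + (2 + 4·x)·Dx + (-1 + x + x^2)·Dx^2  (order 2).
h: a_k = 0, 9, 9, 9/2, 27/2, 963/40, …
ICs: h(0) = 0, h′(0) = 9.

f: a_k = -1, -1, -2, -3, -5, -8, …
g: a_k = 0, -9, 0, 27/2, 0, -243/40, …
f·g: L₀ = L_f ⊗_s L_g, ord ≤ 1·2.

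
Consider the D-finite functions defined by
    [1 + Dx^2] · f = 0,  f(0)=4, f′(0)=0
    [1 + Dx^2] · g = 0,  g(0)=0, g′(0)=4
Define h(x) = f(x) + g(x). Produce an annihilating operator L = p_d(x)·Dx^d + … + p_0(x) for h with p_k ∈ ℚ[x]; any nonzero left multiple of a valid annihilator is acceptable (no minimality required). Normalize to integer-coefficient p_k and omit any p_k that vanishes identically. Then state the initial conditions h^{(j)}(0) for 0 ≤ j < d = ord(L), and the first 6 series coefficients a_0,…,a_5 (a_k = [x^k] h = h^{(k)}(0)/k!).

L = 1 + Dx^2  (order 2).
h: a_k = 4, 4, -2, -2/3, 1/6, 1/30, …
ICs: h(0) = 4, h′(0) = 4.

f: a_k = 4, 0, -2, 0, 1/6, 0, …
g: a_k = 0, 4, 0, -2/3, 0, 1/30, …
h₀=f+g: left-lcm gives L₀, ord ≤ 4.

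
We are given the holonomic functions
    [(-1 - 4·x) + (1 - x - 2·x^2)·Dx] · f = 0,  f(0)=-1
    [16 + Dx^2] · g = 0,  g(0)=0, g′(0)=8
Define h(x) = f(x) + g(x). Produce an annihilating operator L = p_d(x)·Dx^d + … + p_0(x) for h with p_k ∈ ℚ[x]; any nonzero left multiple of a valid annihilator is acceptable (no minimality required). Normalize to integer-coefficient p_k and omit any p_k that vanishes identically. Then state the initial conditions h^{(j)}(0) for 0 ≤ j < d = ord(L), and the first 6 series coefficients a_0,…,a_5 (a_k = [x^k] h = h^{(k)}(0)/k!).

L = (368 + 1408·x - 256·x^2 + 512·x^3 + 2560·x^4 + 2048·x^5) + (-176 + 336·x + 384·x^2 - 1024·x^3 - 384·x^4 + 1536·x^5 + 1024·x^6)·Dx + (23 + 88·x - 16·x^2 + 32·x^3 + 160·x^4 + 128·x^5)·Dx^2 + (-11 + 21·x + 24·x^2 - 64·x^3 - 24·x^4 + 96·x^5 + 64·x^6)·Dx^3  (order 3).
h: a_k = -1, 7, -3, -79/3, -11, -59/15, …
ICs: h(0) = -1, h′(0) = 7, h′′(0) = -6.

f: a_k = -1, -1, -3, -5, -11, -21, …
g: a_k = 0, 8, 0, -64/3, 0, 256/15, …
f+g: L₀ = lclm(L_f,L_g), ord ≤ 1+2.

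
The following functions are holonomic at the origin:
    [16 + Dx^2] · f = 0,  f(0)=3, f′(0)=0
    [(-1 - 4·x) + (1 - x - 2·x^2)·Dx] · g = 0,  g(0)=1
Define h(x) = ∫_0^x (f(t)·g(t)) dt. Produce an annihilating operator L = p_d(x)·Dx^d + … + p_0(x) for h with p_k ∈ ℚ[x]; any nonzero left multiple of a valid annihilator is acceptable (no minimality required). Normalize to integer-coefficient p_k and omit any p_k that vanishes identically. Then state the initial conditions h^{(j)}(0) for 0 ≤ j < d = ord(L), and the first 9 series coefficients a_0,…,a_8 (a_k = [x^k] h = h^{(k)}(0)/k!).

L = (-12 + 16·x + 32·x^2)·Dx + (2 + 8·x)·Dx^2 + (-1 + x + 2·x^2)·Dx^3  (order 3).
h: a_k = 0, 3, 3/2, -5, -9/4, -7/5, -25/6, -841/105, -1591/120, …
ICs: h(0) = 0, h′(0) = 3, h′′(0) = 3.

f: a_k = 3, 0, -24, 0, 32, 0, -256/15, 0, 512/105, …
g: a_k = 1, 1, 3, 5, 11, 21, 43, 85, 171, …
f·g: L₀ = L_f ⊗_s L_g, ord ≤ 2·1.
∫: right-multiply L₀ by Dx.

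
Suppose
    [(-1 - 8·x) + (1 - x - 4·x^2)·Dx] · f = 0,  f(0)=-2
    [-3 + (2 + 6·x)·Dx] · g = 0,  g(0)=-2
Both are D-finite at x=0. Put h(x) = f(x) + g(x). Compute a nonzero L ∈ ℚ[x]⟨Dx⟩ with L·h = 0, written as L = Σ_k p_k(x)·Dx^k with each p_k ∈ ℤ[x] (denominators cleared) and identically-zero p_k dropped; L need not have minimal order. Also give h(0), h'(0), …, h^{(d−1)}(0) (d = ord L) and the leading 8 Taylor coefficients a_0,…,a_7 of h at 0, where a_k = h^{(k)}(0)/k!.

L = (-69 - 387·x - 900·x^2 - 1440·x^3) + (49 + 318·x + 1257·x^2 + 3240·x^3 + 3600·x^4)·Dx + (2 - 46·x - 234·x^2 + 86·x^3 + 1440·x^4 + 1440·x^5)·Dx^2  (order 2).
h: a_k = -4, -5, -31/4, -171/8, -3307/64, -18341/128, -170035/512, -975339/1024, …
ICs: h(0) = -4, h′(0) = -5.

f: a_k = -2, -2, -10, -18, -58, -130, -362, -882, …
g: a_k = -2, -3, 9/4, -27/8, 405/64, -1701/128, 15309/512, -72171/1024, …
f+g: L₀ = lclm(L_f,L_g), ord ≤ 1+1.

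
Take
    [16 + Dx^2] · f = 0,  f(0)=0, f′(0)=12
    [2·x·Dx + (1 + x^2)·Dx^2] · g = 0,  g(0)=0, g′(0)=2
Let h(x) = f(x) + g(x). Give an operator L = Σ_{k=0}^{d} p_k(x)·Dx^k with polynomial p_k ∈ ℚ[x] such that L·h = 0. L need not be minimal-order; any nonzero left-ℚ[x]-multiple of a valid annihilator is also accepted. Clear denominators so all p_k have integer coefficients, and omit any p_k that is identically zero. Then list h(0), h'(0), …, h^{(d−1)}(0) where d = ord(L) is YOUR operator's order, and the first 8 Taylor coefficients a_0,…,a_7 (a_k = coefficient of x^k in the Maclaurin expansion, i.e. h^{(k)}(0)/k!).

f: a_k = 0, 12, 0, -32, 0, 128/5, 0, -1024/105, …
g: a_k = 0, 2, 0, -2/3, 0, 2/5, 0, -2/7, …
Sum ⇒ L₀ = lclm(L_f,L_g) in ℚ(x)⟨Dx⟩.
L = (64·x + 704·x^3 + 256·x^5)·Dx + (112 + 416·x^2 + 432·x^4 + 128·x^6)·Dx^2 + (4·x + 44·x^3 + 16·x^5)·Dx^3 + (7 + 26·x^2 + 27·x^4 + 8·x^6)·Dx^4  (order 4).
h: a_k = 0, 14, 0, -98/3, 0, 26, 0, -1054/105, …
ICs: h(0) = 0, h′(0) = 14, h′′(0) = 0, h′′′(0) = -196.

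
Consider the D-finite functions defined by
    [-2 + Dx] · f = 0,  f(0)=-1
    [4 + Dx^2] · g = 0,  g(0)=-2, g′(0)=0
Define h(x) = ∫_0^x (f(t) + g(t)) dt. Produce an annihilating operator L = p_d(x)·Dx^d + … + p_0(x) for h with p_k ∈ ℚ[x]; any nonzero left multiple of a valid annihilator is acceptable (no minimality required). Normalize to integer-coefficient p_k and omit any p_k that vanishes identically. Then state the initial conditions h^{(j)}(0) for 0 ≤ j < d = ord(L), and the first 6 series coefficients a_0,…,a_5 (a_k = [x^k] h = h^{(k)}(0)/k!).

f: a_k = -1, -2, -2, -4/3, -2/3, -4/15, …
g: a_k = -2, 0, 4, 0, -4/3, 0, …
f+g: L₀ = lclm(L_f,L_g), ord ≤ 1+2.
Integrate: L := L₀·Dx.
L = -8·Dx + 4·Dx^2 - 2·Dx^3 + Dx^4  (order 4).
h: a_k = 0, -3, -1, 2/3, -1/3, -2/5, …
ICs: h(0) = 0, h′(0) = -3, h′′(0) = -2, h′′′(0) = 4.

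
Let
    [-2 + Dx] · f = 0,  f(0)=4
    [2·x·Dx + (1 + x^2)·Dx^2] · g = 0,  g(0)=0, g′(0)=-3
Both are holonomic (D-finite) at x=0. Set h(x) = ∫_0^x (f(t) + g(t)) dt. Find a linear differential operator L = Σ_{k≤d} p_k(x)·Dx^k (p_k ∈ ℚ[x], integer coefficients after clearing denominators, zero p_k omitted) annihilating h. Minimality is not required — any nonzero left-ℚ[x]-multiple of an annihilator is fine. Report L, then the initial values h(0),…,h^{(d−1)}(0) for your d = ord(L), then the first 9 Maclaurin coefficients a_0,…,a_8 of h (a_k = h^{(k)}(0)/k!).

L = (2 - 4·x - 6·x^2 - 4·x^3)·Dx^2 + (-3 - x^2 - 2·x^4)·Dx^3 + (1 + x + 2·x^2 + x^3 + x^4)·Dx^4  (order 4).
h: a_k = 0, 4, 5/2, 8/3, 19/12, 8/15, 7/90, 16/315, 167/2520, …
ICs: h(0) = 0, h′(0) = 4, h′′(0) = 5, h′′′(0) = 16.

f: a_k = 4, 8, 8, 16/3, 8/3, 16/15, 16/45, 32/315, 8/315, …
g: a_k = 0, -3, 0, 1, 0, -3/5, 0, 3/7, 0, …
h₀=f+g: left-lcm gives L₀, ord ≤ 3.
h=∫h₀ ⇒ L = L₀·Dx.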